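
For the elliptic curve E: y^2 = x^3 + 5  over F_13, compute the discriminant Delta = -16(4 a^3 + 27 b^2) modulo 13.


4 a^3 + 27 b^2 = 4*0^3 + 27*5^2 = 0 + 675 = 675
Delta = -16 * (675) = -10800
Delta mod 13 = 3

Delta = 3 (mod 13)


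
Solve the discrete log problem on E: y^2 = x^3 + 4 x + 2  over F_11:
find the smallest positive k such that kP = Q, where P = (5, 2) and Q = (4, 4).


Enumerate multiples of P until we hit Q = (4, 4):
  1P = (5, 2)
  2P = (4, 4)
Match found at i = 2.

k = 2


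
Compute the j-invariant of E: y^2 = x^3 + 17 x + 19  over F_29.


Delta = -16(4 a^3 + 27 b^2) mod 29 = 25
-1728 * (4 a)^3 = -1728 * (4*17)^3 mod 29 = 23
j = 23 * 25^(-1) mod 29 = 16

j = 16 (mod 29)


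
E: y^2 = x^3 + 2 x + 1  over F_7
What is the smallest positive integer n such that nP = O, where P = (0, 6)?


Compute successive multiples of P until we hit O:
  1P = (0, 6)
  2P = (1, 2)
  3P = (1, 5)
  4P = (0, 1)
  5P = O

ord(P) = 5


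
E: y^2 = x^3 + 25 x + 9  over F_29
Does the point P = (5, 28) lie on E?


Check whether y^2 = x^3 + 25 x + 9 (mod 29) for (x, y) = (5, 28).
LHS: y^2 = 28^2 mod 29 = 1
RHS: x^3 + 25 x + 9 = 5^3 + 25*5 + 9 mod 29 = 27
LHS != RHS

No, not on the curve


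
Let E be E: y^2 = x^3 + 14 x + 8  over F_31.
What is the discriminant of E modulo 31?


4 a^3 + 27 b^2 = 4*14^3 + 27*8^2 = 10976 + 1728 = 12704
Delta = -16 * (12704) = -203264
Delta mod 31 = 3

Delta = 3 (mod 31)


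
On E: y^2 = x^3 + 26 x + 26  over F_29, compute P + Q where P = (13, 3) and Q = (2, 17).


P != Q, so use the chord formula.
s = (y2 - y1) / (x2 - x1) = (14) / (18) mod 29 = 4
x3 = s^2 - x1 - x2 mod 29 = 4^2 - 13 - 2 = 1
y3 = s (x1 - x3) - y1 mod 29 = 4 * (13 - 1) - 3 = 16

P + Q = (1, 16)


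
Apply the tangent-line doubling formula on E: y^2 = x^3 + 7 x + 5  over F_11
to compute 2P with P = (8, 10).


Doubling: s = (3 x1^2 + a) / (2 y1)
s = (3*8^2 + 7) / (2*10) mod 11 = 5
x3 = s^2 - 2 x1 mod 11 = 5^2 - 2*8 = 9
y3 = s (x1 - x3) - y1 mod 11 = 5 * (8 - 9) - 10 = 7

2P = (9, 7)


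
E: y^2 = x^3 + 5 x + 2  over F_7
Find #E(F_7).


For each x in F_7, count y with y^2 = x^3 + 5 x + 2 mod 7:
  x = 0: RHS = 2, y in [3, 4]  -> 2 point(s)
  x = 1: RHS = 1, y in [1, 6]  -> 2 point(s)
  x = 3: RHS = 2, y in [3, 4]  -> 2 point(s)
  x = 4: RHS = 2, y in [3, 4]  -> 2 point(s)
Affine points: 8. Add the point at infinity: total = 9.

#E(F_7) = 9


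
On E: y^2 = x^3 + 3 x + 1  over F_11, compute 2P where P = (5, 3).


k = 2 = 10_2 (binary, LSB first: 01)
Double-and-add from P = (5, 3):
  bit 0 = 0: acc unchanged = O
  bit 1 = 1: acc = O + (5, 8) = (5, 8)

2P = (5, 8)


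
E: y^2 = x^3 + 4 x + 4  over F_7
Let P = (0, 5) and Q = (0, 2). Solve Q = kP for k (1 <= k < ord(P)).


Enumerate multiples of P until we hit Q = (0, 2):
  1P = (0, 5)
  2P = (1, 3)
  3P = (3, 1)
  4P = (5, 4)
  5P = (4, 0)
  6P = (5, 3)
  7P = (3, 6)
  8P = (1, 4)
  9P = (0, 2)
Match found at i = 9.

k = 9


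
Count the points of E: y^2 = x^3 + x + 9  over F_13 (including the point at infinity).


For each x in F_13, count y with y^2 = x^3 + 1 x + 9 mod 13:
  x = 0: RHS = 9, y in [3, 10]  -> 2 point(s)
  x = 3: RHS = 0, y in [0]  -> 1 point(s)
  x = 4: RHS = 12, y in [5, 8]  -> 2 point(s)
  x = 5: RHS = 9, y in [3, 10]  -> 2 point(s)
  x = 6: RHS = 10, y in [6, 7]  -> 2 point(s)
  x = 8: RHS = 9, y in [3, 10]  -> 2 point(s)
  x = 11: RHS = 12, y in [5, 8]  -> 2 point(s)
Affine points: 13. Add the point at infinity: total = 14.

#E(F_13) = 14


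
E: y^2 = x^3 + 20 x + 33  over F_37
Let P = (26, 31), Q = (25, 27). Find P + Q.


P != Q, so use the chord formula.
s = (y2 - y1) / (x2 - x1) = (33) / (36) mod 37 = 4
x3 = s^2 - x1 - x2 mod 37 = 4^2 - 26 - 25 = 2
y3 = s (x1 - x3) - y1 mod 37 = 4 * (26 - 2) - 31 = 28

P + Q = (2, 28)


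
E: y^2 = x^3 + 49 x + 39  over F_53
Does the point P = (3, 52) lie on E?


Check whether y^2 = x^3 + 49 x + 39 (mod 53) for (x, y) = (3, 52).
LHS: y^2 = 52^2 mod 53 = 1
RHS: x^3 + 49 x + 39 = 3^3 + 49*3 + 39 mod 53 = 1
LHS = RHS

Yes, on the curve


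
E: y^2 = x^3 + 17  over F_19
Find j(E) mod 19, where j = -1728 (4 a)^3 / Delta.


Delta = -16(4 a^3 + 27 b^2) mod 19 = 1
-1728 * (4 a)^3 = -1728 * (4*0)^3 mod 19 = 0
j = 0 * 1^(-1) mod 19 = 0

j = 0 (mod 19)


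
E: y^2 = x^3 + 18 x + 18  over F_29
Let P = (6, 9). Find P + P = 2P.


Doubling: s = (3 x1^2 + a) / (2 y1)
s = (3*6^2 + 18) / (2*9) mod 29 = 7
x3 = s^2 - 2 x1 mod 29 = 7^2 - 2*6 = 8
y3 = s (x1 - x3) - y1 mod 29 = 7 * (6 - 8) - 9 = 6

2P = (8, 6)


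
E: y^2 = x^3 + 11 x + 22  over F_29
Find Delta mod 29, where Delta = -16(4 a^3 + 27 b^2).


4 a^3 + 27 b^2 = 4*11^3 + 27*22^2 = 5324 + 13068 = 18392
Delta = -16 * (18392) = -294272
Delta mod 29 = 20

Delta = 20 (mod 29)


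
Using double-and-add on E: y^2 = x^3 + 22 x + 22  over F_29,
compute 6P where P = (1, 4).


k = 6 = 110_2 (binary, LSB first: 011)
Double-and-add from P = (1, 4):
  bit 0 = 0: acc unchanged = O
  bit 1 = 1: acc = O + (20, 20) = (20, 20)
  bit 2 = 1: acc = (20, 20) + (27, 17) = (10, 13)

6P = (10, 13)


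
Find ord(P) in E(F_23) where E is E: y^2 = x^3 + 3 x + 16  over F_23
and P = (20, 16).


Compute successive multiples of P until we hit O:
  1P = (20, 16)
  2P = (12, 3)
  3P = (17, 9)
  4P = (17, 14)
  5P = (12, 20)
  6P = (20, 7)
  7P = O

ord(P) = 7


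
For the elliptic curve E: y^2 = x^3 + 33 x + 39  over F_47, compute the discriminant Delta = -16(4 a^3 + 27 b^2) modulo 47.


4 a^3 + 27 b^2 = 4*33^3 + 27*39^2 = 143748 + 41067 = 184815
Delta = -16 * (184815) = -2957040
Delta mod 47 = 12

Delta = 12 (mod 47)


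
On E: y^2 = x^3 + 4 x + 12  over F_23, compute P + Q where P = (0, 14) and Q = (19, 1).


P != Q, so use the chord formula.
s = (y2 - y1) / (x2 - x1) = (10) / (19) mod 23 = 9
x3 = s^2 - x1 - x2 mod 23 = 9^2 - 0 - 19 = 16
y3 = s (x1 - x3) - y1 mod 23 = 9 * (0 - 16) - 14 = 3

P + Q = (16, 3)


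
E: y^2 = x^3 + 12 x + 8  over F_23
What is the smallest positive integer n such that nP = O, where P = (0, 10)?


Compute successive multiples of P until we hit O:
  1P = (0, 10)
  2P = (16, 8)
  3P = (16, 15)
  4P = (0, 13)
  5P = O

ord(P) = 5


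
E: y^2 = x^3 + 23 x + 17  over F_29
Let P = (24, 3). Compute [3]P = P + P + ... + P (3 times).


k = 3 = 11_2 (binary, LSB first: 11)
Double-and-add from P = (24, 3):
  bit 0 = 1: acc = O + (24, 3) = (24, 3)
  bit 1 = 1: acc = (24, 3) + (19, 11) = (28, 15)

3P = (28, 15)


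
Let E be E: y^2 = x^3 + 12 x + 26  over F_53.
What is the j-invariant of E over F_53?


Delta = -16(4 a^3 + 27 b^2) mod 53 = 17
-1728 * (4 a)^3 = -1728 * (4*12)^3 mod 53 = 25
j = 25 * 17^(-1) mod 53 = 42

j = 42 (mod 53)


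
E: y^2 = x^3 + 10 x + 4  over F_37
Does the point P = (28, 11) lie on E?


Check whether y^2 = x^3 + 10 x + 4 (mod 37) for (x, y) = (28, 11).
LHS: y^2 = 11^2 mod 37 = 10
RHS: x^3 + 10 x + 4 = 28^3 + 10*28 + 4 mod 37 = 36
LHS != RHS

No, not on the curve


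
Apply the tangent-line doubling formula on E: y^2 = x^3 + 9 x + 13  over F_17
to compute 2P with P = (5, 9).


Doubling: s = (3 x1^2 + a) / (2 y1)
s = (3*5^2 + 9) / (2*9) mod 17 = 16
x3 = s^2 - 2 x1 mod 17 = 16^2 - 2*5 = 8
y3 = s (x1 - x3) - y1 mod 17 = 16 * (5 - 8) - 9 = 11

2P = (8, 11)


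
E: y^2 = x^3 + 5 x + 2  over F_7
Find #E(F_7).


For each x in F_7, count y with y^2 = x^3 + 5 x + 2 mod 7:
  x = 0: RHS = 2, y in [3, 4]  -> 2 point(s)
  x = 1: RHS = 1, y in [1, 6]  -> 2 point(s)
  x = 3: RHS = 2, y in [3, 4]  -> 2 point(s)
  x = 4: RHS = 2, y in [3, 4]  -> 2 point(s)
Affine points: 8. Add the point at infinity: total = 9.

#E(F_7) = 9


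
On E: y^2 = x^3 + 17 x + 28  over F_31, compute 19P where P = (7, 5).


k = 19 = 10011_2 (binary, LSB first: 11001)
Double-and-add from P = (7, 5):
  bit 0 = 1: acc = O + (7, 5) = (7, 5)
  bit 1 = 1: acc = (7, 5) + (2, 15) = (26, 2)
  bit 2 = 0: acc unchanged = (26, 2)
  bit 3 = 0: acc unchanged = (26, 2)
  bit 4 = 1: acc = (26, 2) + (0, 11) = (7, 26)

19P = (7, 26)


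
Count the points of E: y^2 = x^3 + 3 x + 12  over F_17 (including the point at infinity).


For each x in F_17, count y with y^2 = x^3 + 3 x + 12 mod 17:
  x = 1: RHS = 16, y in [4, 13]  -> 2 point(s)
  x = 2: RHS = 9, y in [3, 14]  -> 2 point(s)
  x = 5: RHS = 16, y in [4, 13]  -> 2 point(s)
  x = 6: RHS = 8, y in [5, 12]  -> 2 point(s)
  x = 7: RHS = 2, y in [6, 11]  -> 2 point(s)
  x = 8: RHS = 4, y in [2, 15]  -> 2 point(s)
  x = 11: RHS = 16, y in [4, 13]  -> 2 point(s)
  x = 12: RHS = 8, y in [5, 12]  -> 2 point(s)
  x = 13: RHS = 4, y in [2, 15]  -> 2 point(s)
  x = 15: RHS = 15, y in [7, 10]  -> 2 point(s)
  x = 16: RHS = 8, y in [5, 12]  -> 2 point(s)
Affine points: 22. Add the point at infinity: total = 23.

#E(F_17) = 23


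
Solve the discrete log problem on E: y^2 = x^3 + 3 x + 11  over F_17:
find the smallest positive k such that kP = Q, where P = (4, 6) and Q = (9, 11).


Enumerate multiples of P until we hit Q = (9, 11):
  1P = (4, 6)
  2P = (9, 11)
Match found at i = 2.

k = 2


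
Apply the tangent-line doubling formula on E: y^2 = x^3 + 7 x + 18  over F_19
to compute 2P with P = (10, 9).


Doubling: s = (3 x1^2 + a) / (2 y1)
s = (3*10^2 + 7) / (2*9) mod 19 = 16
x3 = s^2 - 2 x1 mod 19 = 16^2 - 2*10 = 8
y3 = s (x1 - x3) - y1 mod 19 = 16 * (10 - 8) - 9 = 4

2P = (8, 4)


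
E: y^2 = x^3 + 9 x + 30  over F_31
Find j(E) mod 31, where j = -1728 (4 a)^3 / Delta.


Delta = -16(4 a^3 + 27 b^2) mod 31 = 1
-1728 * (4 a)^3 = -1728 * (4*9)^3 mod 31 = 8
j = 8 * 1^(-1) mod 31 = 8

j = 8 (mod 31)


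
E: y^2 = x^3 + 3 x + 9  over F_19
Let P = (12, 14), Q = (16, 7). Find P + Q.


P != Q, so use the chord formula.
s = (y2 - y1) / (x2 - x1) = (12) / (4) mod 19 = 3
x3 = s^2 - x1 - x2 mod 19 = 3^2 - 12 - 16 = 0
y3 = s (x1 - x3) - y1 mod 19 = 3 * (12 - 0) - 14 = 3

P + Q = (0, 3)


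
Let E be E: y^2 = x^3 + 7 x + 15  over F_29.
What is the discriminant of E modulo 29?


4 a^3 + 27 b^2 = 4*7^3 + 27*15^2 = 1372 + 6075 = 7447
Delta = -16 * (7447) = -119152
Delta mod 29 = 9

Delta = 9 (mod 29)


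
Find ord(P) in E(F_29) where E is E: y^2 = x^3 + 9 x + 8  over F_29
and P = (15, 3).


Compute successive multiples of P until we hit O:
  1P = (15, 3)
  2P = (3, 2)
  3P = (10, 24)
  4P = (17, 17)
  5P = (17, 12)
  6P = (10, 5)
  7P = (3, 27)
  8P = (15, 26)
  ... (continuing to 9P)
  9P = O

ord(P) = 9


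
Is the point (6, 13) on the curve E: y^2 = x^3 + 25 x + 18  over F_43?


Check whether y^2 = x^3 + 25 x + 18 (mod 43) for (x, y) = (6, 13).
LHS: y^2 = 13^2 mod 43 = 40
RHS: x^3 + 25 x + 18 = 6^3 + 25*6 + 18 mod 43 = 40
LHS = RHS

Yes, on the curve


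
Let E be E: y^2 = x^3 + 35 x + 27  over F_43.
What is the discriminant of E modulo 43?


4 a^3 + 27 b^2 = 4*35^3 + 27*27^2 = 171500 + 19683 = 191183
Delta = -16 * (191183) = -3058928
Delta mod 43 = 6

Delta = 6 (mod 43)


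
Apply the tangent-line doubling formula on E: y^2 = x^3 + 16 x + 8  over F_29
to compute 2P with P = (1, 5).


Doubling: s = (3 x1^2 + a) / (2 y1)
s = (3*1^2 + 16) / (2*5) mod 29 = 28
x3 = s^2 - 2 x1 mod 29 = 28^2 - 2*1 = 28
y3 = s (x1 - x3) - y1 mod 29 = 28 * (1 - 28) - 5 = 22

2P = (28, 22)


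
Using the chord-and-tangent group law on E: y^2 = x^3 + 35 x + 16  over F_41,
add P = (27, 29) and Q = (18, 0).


P != Q, so use the chord formula.
s = (y2 - y1) / (x2 - x1) = (12) / (32) mod 41 = 26
x3 = s^2 - x1 - x2 mod 41 = 26^2 - 27 - 18 = 16
y3 = s (x1 - x3) - y1 mod 41 = 26 * (27 - 16) - 29 = 11

P + Q = (16, 11)


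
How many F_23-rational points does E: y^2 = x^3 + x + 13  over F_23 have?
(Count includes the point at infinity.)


For each x in F_23, count y with y^2 = x^3 + 1 x + 13 mod 23:
  x = 0: RHS = 13, y in [6, 17]  -> 2 point(s)
  x = 2: RHS = 0, y in [0]  -> 1 point(s)
  x = 4: RHS = 12, y in [9, 14]  -> 2 point(s)
  x = 7: RHS = 18, y in [8, 15]  -> 2 point(s)
  x = 8: RHS = 4, y in [2, 21]  -> 2 point(s)
  x = 16: RHS = 8, y in [10, 13]  -> 2 point(s)
  x = 20: RHS = 6, y in [11, 12]  -> 2 point(s)
  x = 21: RHS = 3, y in [7, 16]  -> 2 point(s)
Affine points: 15. Add the point at infinity: total = 16.

#E(F_23) = 16


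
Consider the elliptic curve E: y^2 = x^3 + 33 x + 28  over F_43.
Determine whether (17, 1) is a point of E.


Check whether y^2 = x^3 + 33 x + 28 (mod 43) for (x, y) = (17, 1).
LHS: y^2 = 1^2 mod 43 = 1
RHS: x^3 + 33 x + 28 = 17^3 + 33*17 + 28 mod 43 = 41
LHS != RHS

No, not on the curve


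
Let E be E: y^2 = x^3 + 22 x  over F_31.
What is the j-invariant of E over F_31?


Delta = -16(4 a^3 + 27 b^2) mod 31 = 1
-1728 * (4 a)^3 = -1728 * (4*22)^3 mod 31 = 23
j = 23 * 1^(-1) mod 31 = 23

j = 23 (mod 31)


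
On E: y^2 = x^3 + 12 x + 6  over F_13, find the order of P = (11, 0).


Compute successive multiples of P until we hit O:
  1P = (11, 0)
  2P = O

ord(P) = 2


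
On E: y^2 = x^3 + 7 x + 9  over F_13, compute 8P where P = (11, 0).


k = 8 = 1000_2 (binary, LSB first: 0001)
Double-and-add from P = (11, 0):
  bit 0 = 0: acc unchanged = O
  bit 1 = 0: acc unchanged = O
  bit 2 = 0: acc unchanged = O
  bit 3 = 1: acc = O + O = O

8P = O


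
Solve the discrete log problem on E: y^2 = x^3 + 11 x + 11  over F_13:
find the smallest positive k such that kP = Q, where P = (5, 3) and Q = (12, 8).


Enumerate multiples of P until we hit Q = (12, 8):
  1P = (5, 3)
  2P = (12, 5)
  3P = (12, 8)
Match found at i = 3.

k = 3


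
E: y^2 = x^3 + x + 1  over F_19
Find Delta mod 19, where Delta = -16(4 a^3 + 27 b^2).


4 a^3 + 27 b^2 = 4*1^3 + 27*1^2 = 4 + 27 = 31
Delta = -16 * (31) = -496
Delta mod 19 = 17

Delta = 17 (mod 19)


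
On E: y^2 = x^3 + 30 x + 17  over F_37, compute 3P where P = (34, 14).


k = 3 = 11_2 (binary, LSB first: 11)
Double-and-add from P = (34, 14):
  bit 0 = 1: acc = O + (34, 14) = (34, 14)
  bit 1 = 1: acc = (34, 14) + (5, 12) = (5, 25)

3P = (5, 25)


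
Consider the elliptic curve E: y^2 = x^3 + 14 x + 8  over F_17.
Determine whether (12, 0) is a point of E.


Check whether y^2 = x^3 + 14 x + 8 (mod 17) for (x, y) = (12, 0).
LHS: y^2 = 0^2 mod 17 = 0
RHS: x^3 + 14 x + 8 = 12^3 + 14*12 + 8 mod 17 = 0
LHS = RHS

Yes, on the curve


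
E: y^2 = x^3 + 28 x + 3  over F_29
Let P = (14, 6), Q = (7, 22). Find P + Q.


P != Q, so use the chord formula.
s = (y2 - y1) / (x2 - x1) = (16) / (22) mod 29 = 6
x3 = s^2 - x1 - x2 mod 29 = 6^2 - 14 - 7 = 15
y3 = s (x1 - x3) - y1 mod 29 = 6 * (14 - 15) - 6 = 17

P + Q = (15, 17)


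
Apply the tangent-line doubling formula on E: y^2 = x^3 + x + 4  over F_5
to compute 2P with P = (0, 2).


Doubling: s = (3 x1^2 + a) / (2 y1)
s = (3*0^2 + 1) / (2*2) mod 5 = 4
x3 = s^2 - 2 x1 mod 5 = 4^2 - 2*0 = 1
y3 = s (x1 - x3) - y1 mod 5 = 4 * (0 - 1) - 2 = 4

2P = (1, 4)


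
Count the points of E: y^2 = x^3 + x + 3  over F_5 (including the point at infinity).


For each x in F_5, count y with y^2 = x^3 + 1 x + 3 mod 5:
  x = 1: RHS = 0, y in [0]  -> 1 point(s)
  x = 4: RHS = 1, y in [1, 4]  -> 2 point(s)
Affine points: 3. Add the point at infinity: total = 4.

#E(F_5) = 4


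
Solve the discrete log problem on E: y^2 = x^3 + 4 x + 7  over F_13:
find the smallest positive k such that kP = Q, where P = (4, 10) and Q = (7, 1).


Enumerate multiples of P until we hit Q = (7, 1):
  1P = (4, 10)
  2P = (5, 3)
  3P = (1, 8)
  4P = (7, 1)
Match found at i = 4.

k = 4


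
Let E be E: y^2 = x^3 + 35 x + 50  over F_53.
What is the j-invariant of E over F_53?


Delta = -16(4 a^3 + 27 b^2) mod 53 = 3
-1728 * (4 a)^3 = -1728 * (4*35)^3 mod 53 = 15
j = 15 * 3^(-1) mod 53 = 5

j = 5 (mod 53)


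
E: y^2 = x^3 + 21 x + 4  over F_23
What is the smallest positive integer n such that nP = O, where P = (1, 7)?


Compute successive multiples of P until we hit O:
  1P = (1, 7)
  2P = (0, 21)
  3P = (11, 18)
  4P = (6, 22)
  5P = (2, 13)
  6P = (10, 8)
  7P = (14, 12)
  8P = (14, 11)
  ... (continuing to 15P)
  15P = O

ord(P) = 15


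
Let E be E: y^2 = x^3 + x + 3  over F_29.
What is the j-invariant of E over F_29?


Delta = -16(4 a^3 + 27 b^2) mod 29 = 21
-1728 * (4 a)^3 = -1728 * (4*1)^3 mod 29 = 14
j = 14 * 21^(-1) mod 29 = 20

j = 20 (mod 29)


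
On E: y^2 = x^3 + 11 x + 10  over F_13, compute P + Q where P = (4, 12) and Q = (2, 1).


P != Q, so use the chord formula.
s = (y2 - y1) / (x2 - x1) = (2) / (11) mod 13 = 12
x3 = s^2 - x1 - x2 mod 13 = 12^2 - 4 - 2 = 8
y3 = s (x1 - x3) - y1 mod 13 = 12 * (4 - 8) - 12 = 5

P + Q = (8, 5)


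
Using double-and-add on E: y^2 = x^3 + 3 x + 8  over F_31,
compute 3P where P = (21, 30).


k = 3 = 11_2 (binary, LSB first: 11)
Double-and-add from P = (21, 30):
  bit 0 = 1: acc = O + (21, 30) = (21, 30)
  bit 1 = 1: acc = (21, 30) + (9, 12) = (11, 16)

3P = (11, 16)


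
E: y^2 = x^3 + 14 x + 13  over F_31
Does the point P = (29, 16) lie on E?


Check whether y^2 = x^3 + 14 x + 13 (mod 31) for (x, y) = (29, 16).
LHS: y^2 = 16^2 mod 31 = 8
RHS: x^3 + 14 x + 13 = 29^3 + 14*29 + 13 mod 31 = 8
LHS = RHS

Yes, on the curve


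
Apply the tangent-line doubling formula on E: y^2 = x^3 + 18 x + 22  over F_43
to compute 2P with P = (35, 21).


Doubling: s = (3 x1^2 + a) / (2 y1)
s = (3*35^2 + 18) / (2*21) mod 43 = 5
x3 = s^2 - 2 x1 mod 43 = 5^2 - 2*35 = 41
y3 = s (x1 - x3) - y1 mod 43 = 5 * (35 - 41) - 21 = 35

2P = (41, 35)


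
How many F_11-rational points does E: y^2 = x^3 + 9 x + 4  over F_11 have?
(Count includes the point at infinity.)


For each x in F_11, count y with y^2 = x^3 + 9 x + 4 mod 11:
  x = 0: RHS = 4, y in [2, 9]  -> 2 point(s)
  x = 1: RHS = 3, y in [5, 6]  -> 2 point(s)
  x = 3: RHS = 3, y in [5, 6]  -> 2 point(s)
  x = 4: RHS = 5, y in [4, 7]  -> 2 point(s)
  x = 5: RHS = 9, y in [3, 8]  -> 2 point(s)
  x = 7: RHS = 3, y in [5, 6]  -> 2 point(s)
  x = 8: RHS = 5, y in [4, 7]  -> 2 point(s)
  x = 9: RHS = 0, y in [0]  -> 1 point(s)
  x = 10: RHS = 5, y in [4, 7]  -> 2 point(s)
Affine points: 17. Add the point at infinity: total = 18.

#E(F_11) = 18


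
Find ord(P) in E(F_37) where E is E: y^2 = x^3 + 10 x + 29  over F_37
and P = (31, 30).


Compute successive multiples of P until we hit O:
  1P = (31, 30)
  2P = (3, 30)
  3P = (3, 7)
  4P = (31, 7)
  5P = O

ord(P) = 5


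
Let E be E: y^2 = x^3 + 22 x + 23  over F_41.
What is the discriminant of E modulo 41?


4 a^3 + 27 b^2 = 4*22^3 + 27*23^2 = 42592 + 14283 = 56875
Delta = -16 * (56875) = -910000
Delta mod 41 = 36

Delta = 36 (mod 41)


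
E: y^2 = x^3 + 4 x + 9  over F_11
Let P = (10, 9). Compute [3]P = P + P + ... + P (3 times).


k = 3 = 11_2 (binary, LSB first: 11)
Double-and-add from P = (10, 9):
  bit 0 = 1: acc = O + (10, 9) = (10, 9)
  bit 1 = 1: acc = (10, 9) + (3, 9) = (9, 2)

3P = (9, 2)


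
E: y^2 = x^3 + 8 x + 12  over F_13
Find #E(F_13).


For each x in F_13, count y with y^2 = x^3 + 8 x + 12 mod 13:
  x = 0: RHS = 12, y in [5, 8]  -> 2 point(s)
  x = 2: RHS = 10, y in [6, 7]  -> 2 point(s)
  x = 4: RHS = 4, y in [2, 11]  -> 2 point(s)
  x = 6: RHS = 3, y in [4, 9]  -> 2 point(s)
  x = 8: RHS = 3, y in [4, 9]  -> 2 point(s)
  x = 10: RHS = 0, y in [0]  -> 1 point(s)
  x = 11: RHS = 1, y in [1, 12]  -> 2 point(s)
  x = 12: RHS = 3, y in [4, 9]  -> 2 point(s)
Affine points: 15. Add the point at infinity: total = 16.

#E(F_13) = 16


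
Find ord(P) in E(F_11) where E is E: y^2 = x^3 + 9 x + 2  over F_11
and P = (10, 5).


Compute successive multiples of P until we hit O:
  1P = (10, 5)
  2P = (3, 10)
  3P = (3, 1)
  4P = (10, 6)
  5P = O

ord(P) = 5


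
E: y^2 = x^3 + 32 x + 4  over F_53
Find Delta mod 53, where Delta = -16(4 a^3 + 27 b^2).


4 a^3 + 27 b^2 = 4*32^3 + 27*4^2 = 131072 + 432 = 131504
Delta = -16 * (131504) = -2104064
Delta mod 53 = 36

Delta = 36 (mod 53)


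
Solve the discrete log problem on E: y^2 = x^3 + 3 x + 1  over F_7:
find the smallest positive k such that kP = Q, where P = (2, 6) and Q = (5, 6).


Enumerate multiples of P until we hit Q = (5, 6):
  1P = (2, 6)
  2P = (5, 6)
Match found at i = 2.

k = 2


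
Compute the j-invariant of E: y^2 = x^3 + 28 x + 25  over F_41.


Delta = -16(4 a^3 + 27 b^2) mod 41 = 4
-1728 * (4 a)^3 = -1728 * (4*28)^3 mod 41 = 32
j = 32 * 4^(-1) mod 41 = 8

j = 8 (mod 41)


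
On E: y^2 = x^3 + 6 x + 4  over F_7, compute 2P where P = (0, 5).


Doubling: s = (3 x1^2 + a) / (2 y1)
s = (3*0^2 + 6) / (2*5) mod 7 = 2
x3 = s^2 - 2 x1 mod 7 = 2^2 - 2*0 = 4
y3 = s (x1 - x3) - y1 mod 7 = 2 * (0 - 4) - 5 = 1

2P = (4, 1)


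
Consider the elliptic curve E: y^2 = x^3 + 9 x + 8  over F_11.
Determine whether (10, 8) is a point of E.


Check whether y^2 = x^3 + 9 x + 8 (mod 11) for (x, y) = (10, 8).
LHS: y^2 = 8^2 mod 11 = 9
RHS: x^3 + 9 x + 8 = 10^3 + 9*10 + 8 mod 11 = 9
LHS = RHS

Yes, on the curve


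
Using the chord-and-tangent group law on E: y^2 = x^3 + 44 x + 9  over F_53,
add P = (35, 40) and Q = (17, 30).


P != Q, so use the chord formula.
s = (y2 - y1) / (x2 - x1) = (43) / (35) mod 53 = 30
x3 = s^2 - x1 - x2 mod 53 = 30^2 - 35 - 17 = 0
y3 = s (x1 - x3) - y1 mod 53 = 30 * (35 - 0) - 40 = 3

P + Q = (0, 3)


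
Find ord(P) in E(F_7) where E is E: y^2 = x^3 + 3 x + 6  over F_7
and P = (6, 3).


Compute successive multiples of P until we hit O:
  1P = (6, 3)
  2P = (3, 0)
  3P = (6, 4)
  4P = O

ord(P) = 4


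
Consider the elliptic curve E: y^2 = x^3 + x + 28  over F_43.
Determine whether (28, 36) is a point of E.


Check whether y^2 = x^3 + 1 x + 28 (mod 43) for (x, y) = (28, 36).
LHS: y^2 = 36^2 mod 43 = 6
RHS: x^3 + 1 x + 28 = 28^3 + 1*28 + 28 mod 43 = 35
LHS != RHS

No, not on the curve


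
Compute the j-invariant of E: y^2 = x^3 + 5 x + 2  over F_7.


Delta = -16(4 a^3 + 27 b^2) mod 7 = 2
-1728 * (4 a)^3 = -1728 * (4*5)^3 mod 7 = 6
j = 6 * 2^(-1) mod 7 = 3

j = 3 (mod 7)


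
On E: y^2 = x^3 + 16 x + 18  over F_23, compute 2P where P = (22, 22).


Doubling: s = (3 x1^2 + a) / (2 y1)
s = (3*22^2 + 16) / (2*22) mod 23 = 2
x3 = s^2 - 2 x1 mod 23 = 2^2 - 2*22 = 6
y3 = s (x1 - x3) - y1 mod 23 = 2 * (22 - 6) - 22 = 10

2P = (6, 10)


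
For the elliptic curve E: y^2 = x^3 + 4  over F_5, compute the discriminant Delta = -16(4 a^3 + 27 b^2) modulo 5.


4 a^3 + 27 b^2 = 4*0^3 + 27*4^2 = 0 + 432 = 432
Delta = -16 * (432) = -6912
Delta mod 5 = 3

Delta = 3 (mod 5)


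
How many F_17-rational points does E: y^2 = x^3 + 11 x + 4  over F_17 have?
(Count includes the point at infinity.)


For each x in F_17, count y with y^2 = x^3 + 11 x + 4 mod 17:
  x = 0: RHS = 4, y in [2, 15]  -> 2 point(s)
  x = 1: RHS = 16, y in [4, 13]  -> 2 point(s)
  x = 2: RHS = 0, y in [0]  -> 1 point(s)
  x = 3: RHS = 13, y in [8, 9]  -> 2 point(s)
  x = 7: RHS = 16, y in [4, 13]  -> 2 point(s)
  x = 8: RHS = 9, y in [3, 14]  -> 2 point(s)
  x = 9: RHS = 16, y in [4, 13]  -> 2 point(s)
  x = 10: RHS = 9, y in [3, 14]  -> 2 point(s)
  x = 13: RHS = 15, y in [7, 10]  -> 2 point(s)
  x = 15: RHS = 8, y in [5, 12]  -> 2 point(s)
  x = 16: RHS = 9, y in [3, 14]  -> 2 point(s)
Affine points: 21. Add the point at infinity: total = 22.

#E(F_17) = 22


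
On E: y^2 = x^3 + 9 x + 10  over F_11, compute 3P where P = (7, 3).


k = 3 = 11_2 (binary, LSB first: 11)
Double-and-add from P = (7, 3):
  bit 0 = 1: acc = O + (7, 3) = (7, 3)
  bit 1 = 1: acc = (7, 3) + (2, 6) = (5, 9)

3P = (5, 9)


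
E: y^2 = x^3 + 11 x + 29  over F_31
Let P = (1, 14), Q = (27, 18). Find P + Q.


P != Q, so use the chord formula.
s = (y2 - y1) / (x2 - x1) = (4) / (26) mod 31 = 24
x3 = s^2 - x1 - x2 mod 31 = 24^2 - 1 - 27 = 21
y3 = s (x1 - x3) - y1 mod 31 = 24 * (1 - 21) - 14 = 2

P + Q = (21, 2)


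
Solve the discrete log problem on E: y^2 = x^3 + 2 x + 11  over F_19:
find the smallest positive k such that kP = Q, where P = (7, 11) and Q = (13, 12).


Enumerate multiples of P until we hit Q = (13, 12):
  1P = (7, 11)
  2P = (6, 7)
  3P = (3, 5)
  4P = (16, 4)
  5P = (2, 2)
  6P = (14, 3)
  7P = (9, 13)
  8P = (4, 11)
  9P = (8, 8)
  10P = (13, 7)
  11P = (10, 10)
  12P = (0, 12)
  13P = (0, 7)
  14P = (10, 9)
  15P = (13, 12)
Match found at i = 15.

k = 15


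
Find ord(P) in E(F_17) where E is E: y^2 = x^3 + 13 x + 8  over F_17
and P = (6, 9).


Compute successive multiples of P until we hit O:
  1P = (6, 9)
  2P = (9, 2)
  3P = (15, 12)
  4P = (15, 5)
  5P = (9, 15)
  6P = (6, 8)
  7P = O

ord(P) = 7


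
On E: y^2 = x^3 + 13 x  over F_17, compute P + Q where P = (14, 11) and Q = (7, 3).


P != Q, so use the chord formula.
s = (y2 - y1) / (x2 - x1) = (9) / (10) mod 17 = 6
x3 = s^2 - x1 - x2 mod 17 = 6^2 - 14 - 7 = 15
y3 = s (x1 - x3) - y1 mod 17 = 6 * (14 - 15) - 11 = 0

P + Q = (15, 0)


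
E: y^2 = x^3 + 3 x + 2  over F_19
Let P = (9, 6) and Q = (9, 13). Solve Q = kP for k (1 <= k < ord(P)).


Enumerate multiples of P until we hit Q = (9, 13):
  1P = (9, 6)
  2P = (8, 5)
  3P = (3, 0)
  4P = (8, 14)
  5P = (9, 13)
Match found at i = 5.

k = 5


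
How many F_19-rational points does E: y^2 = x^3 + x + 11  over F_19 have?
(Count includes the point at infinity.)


For each x in F_19, count y with y^2 = x^3 + 1 x + 11 mod 19:
  x = 0: RHS = 11, y in [7, 12]  -> 2 point(s)
  x = 6: RHS = 5, y in [9, 10]  -> 2 point(s)
  x = 7: RHS = 0, y in [0]  -> 1 point(s)
  x = 11: RHS = 4, y in [2, 17]  -> 2 point(s)
  x = 13: RHS = 17, y in [6, 13]  -> 2 point(s)
  x = 15: RHS = 0, y in [0]  -> 1 point(s)
  x = 16: RHS = 0, y in [0]  -> 1 point(s)
  x = 17: RHS = 1, y in [1, 18]  -> 2 point(s)
  x = 18: RHS = 9, y in [3, 16]  -> 2 point(s)
Affine points: 15. Add the point at infinity: total = 16.

#E(F_19) = 16


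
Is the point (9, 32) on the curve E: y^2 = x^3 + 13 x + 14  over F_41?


Check whether y^2 = x^3 + 13 x + 14 (mod 41) for (x, y) = (9, 32).
LHS: y^2 = 32^2 mod 41 = 40
RHS: x^3 + 13 x + 14 = 9^3 + 13*9 + 14 mod 41 = 40
LHS = RHS

Yes, on the curve


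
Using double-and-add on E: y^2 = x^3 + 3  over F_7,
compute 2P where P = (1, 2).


k = 2 = 10_2 (binary, LSB first: 01)
Double-and-add from P = (1, 2):
  bit 0 = 0: acc unchanged = O
  bit 1 = 1: acc = O + (6, 3) = (6, 3)

2P = (6, 3)


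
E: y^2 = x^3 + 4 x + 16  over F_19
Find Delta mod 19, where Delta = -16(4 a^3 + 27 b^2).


4 a^3 + 27 b^2 = 4*4^3 + 27*16^2 = 256 + 6912 = 7168
Delta = -16 * (7168) = -114688
Delta mod 19 = 15

Delta = 15 (mod 19)


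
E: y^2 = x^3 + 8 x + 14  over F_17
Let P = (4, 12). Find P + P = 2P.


Doubling: s = (3 x1^2 + a) / (2 y1)
s = (3*4^2 + 8) / (2*12) mod 17 = 8
x3 = s^2 - 2 x1 mod 17 = 8^2 - 2*4 = 5
y3 = s (x1 - x3) - y1 mod 17 = 8 * (4 - 5) - 12 = 14

2P = (5, 14)


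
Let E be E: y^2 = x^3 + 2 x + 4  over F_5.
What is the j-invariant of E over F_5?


Delta = -16(4 a^3 + 27 b^2) mod 5 = 1
-1728 * (4 a)^3 = -1728 * (4*2)^3 mod 5 = 4
j = 4 * 1^(-1) mod 5 = 4

j = 4 (mod 5)


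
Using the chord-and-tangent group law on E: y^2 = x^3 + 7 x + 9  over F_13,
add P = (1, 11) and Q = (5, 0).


P != Q, so use the chord formula.
s = (y2 - y1) / (x2 - x1) = (2) / (4) mod 13 = 7
x3 = s^2 - x1 - x2 mod 13 = 7^2 - 1 - 5 = 4
y3 = s (x1 - x3) - y1 mod 13 = 7 * (1 - 4) - 11 = 7

P + Q = (4, 7)


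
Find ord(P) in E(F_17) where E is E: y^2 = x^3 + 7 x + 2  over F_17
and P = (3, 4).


Compute successive multiples of P until we hit O:
  1P = (3, 4)
  2P = (11, 13)
  3P = (4, 14)
  4P = (8, 14)
  5P = (10, 16)
  6P = (0, 6)
  7P = (5, 3)
  8P = (5, 14)
  ... (continuing to 15P)
  15P = O

ord(P) = 15


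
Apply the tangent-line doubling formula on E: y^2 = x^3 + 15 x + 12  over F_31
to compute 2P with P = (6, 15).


Doubling: s = (3 x1^2 + a) / (2 y1)
s = (3*6^2 + 15) / (2*15) mod 31 = 1
x3 = s^2 - 2 x1 mod 31 = 1^2 - 2*6 = 20
y3 = s (x1 - x3) - y1 mod 31 = 1 * (6 - 20) - 15 = 2

2P = (20, 2)


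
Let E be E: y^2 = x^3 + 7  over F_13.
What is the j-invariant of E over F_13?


Delta = -16(4 a^3 + 27 b^2) mod 13 = 9
-1728 * (4 a)^3 = -1728 * (4*0)^3 mod 13 = 0
j = 0 * 9^(-1) mod 13 = 0

j = 0 (mod 13)


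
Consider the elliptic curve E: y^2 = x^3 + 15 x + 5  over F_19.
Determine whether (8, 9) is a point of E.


Check whether y^2 = x^3 + 15 x + 5 (mod 19) for (x, y) = (8, 9).
LHS: y^2 = 9^2 mod 19 = 5
RHS: x^3 + 15 x + 5 = 8^3 + 15*8 + 5 mod 19 = 10
LHS != RHS

No, not on the curve


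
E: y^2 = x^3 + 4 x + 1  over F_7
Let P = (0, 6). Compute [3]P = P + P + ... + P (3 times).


k = 3 = 11_2 (binary, LSB first: 11)
Double-and-add from P = (0, 6):
  bit 0 = 1: acc = O + (0, 6) = (0, 6)
  bit 1 = 1: acc = (0, 6) + (4, 2) = (4, 5)

3P = (4, 5)


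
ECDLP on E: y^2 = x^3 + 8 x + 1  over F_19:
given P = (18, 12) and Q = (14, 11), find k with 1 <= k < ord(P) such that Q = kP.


Enumerate multiples of P until we hit Q = (14, 11):
  1P = (18, 12)
  2P = (0, 1)
  3P = (8, 11)
  4P = (16, 11)
  5P = (9, 2)
  6P = (12, 1)
  7P = (14, 8)
  8P = (7, 18)
  9P = (10, 13)
  10P = (2, 5)
  11P = (15, 0)
  12P = (2, 14)
  13P = (10, 6)
  14P = (7, 1)
  15P = (14, 11)
Match found at i = 15.

k = 15


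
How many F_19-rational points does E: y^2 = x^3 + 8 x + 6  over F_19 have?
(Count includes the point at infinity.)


For each x in F_19, count y with y^2 = x^3 + 8 x + 6 mod 19:
  x = 0: RHS = 6, y in [5, 14]  -> 2 point(s)
  x = 2: RHS = 11, y in [7, 12]  -> 2 point(s)
  x = 3: RHS = 0, y in [0]  -> 1 point(s)
  x = 4: RHS = 7, y in [8, 11]  -> 2 point(s)
  x = 5: RHS = 0, y in [0]  -> 1 point(s)
  x = 6: RHS = 4, y in [2, 17]  -> 2 point(s)
  x = 7: RHS = 6, y in [5, 14]  -> 2 point(s)
  x = 9: RHS = 9, y in [3, 16]  -> 2 point(s)
  x = 11: RHS = 0, y in [0]  -> 1 point(s)
  x = 12: RHS = 6, y in [5, 14]  -> 2 point(s)
  x = 15: RHS = 5, y in [9, 10]  -> 2 point(s)
  x = 17: RHS = 1, y in [1, 18]  -> 2 point(s)
  x = 18: RHS = 16, y in [4, 15]  -> 2 point(s)
Affine points: 23. Add the point at infinity: total = 24.

#E(F_19) = 24


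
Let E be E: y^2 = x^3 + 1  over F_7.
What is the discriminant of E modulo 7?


4 a^3 + 27 b^2 = 4*0^3 + 27*1^2 = 0 + 27 = 27
Delta = -16 * (27) = -432
Delta mod 7 = 2

Delta = 2 (mod 7)


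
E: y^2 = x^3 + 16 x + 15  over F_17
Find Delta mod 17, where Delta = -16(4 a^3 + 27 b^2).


4 a^3 + 27 b^2 = 4*16^3 + 27*15^2 = 16384 + 6075 = 22459
Delta = -16 * (22459) = -359344
Delta mod 17 = 2

Delta = 2 (mod 17)


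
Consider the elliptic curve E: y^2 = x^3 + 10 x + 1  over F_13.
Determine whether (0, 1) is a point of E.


Check whether y^2 = x^3 + 10 x + 1 (mod 13) for (x, y) = (0, 1).
LHS: y^2 = 1^2 mod 13 = 1
RHS: x^3 + 10 x + 1 = 0^3 + 10*0 + 1 mod 13 = 1
LHS = RHS

Yes, on the curve


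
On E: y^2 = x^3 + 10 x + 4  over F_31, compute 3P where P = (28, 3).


k = 3 = 11_2 (binary, LSB first: 11)
Double-and-add from P = (28, 3):
  bit 0 = 1: acc = O + (28, 3) = (28, 3)
  bit 1 = 1: acc = (28, 3) + (7, 18) = (6, 30)

3P = (6, 30)


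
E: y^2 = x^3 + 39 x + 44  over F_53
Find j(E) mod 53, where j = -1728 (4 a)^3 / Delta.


Delta = -16(4 a^3 + 27 b^2) mod 53 = 15
-1728 * (4 a)^3 = -1728 * (4*39)^3 mod 53 = 16
j = 16 * 15^(-1) mod 53 = 47

j = 47 (mod 53)


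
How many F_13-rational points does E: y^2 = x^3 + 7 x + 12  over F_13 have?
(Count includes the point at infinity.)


For each x in F_13, count y with y^2 = x^3 + 7 x + 12 mod 13:
  x = 0: RHS = 12, y in [5, 8]  -> 2 point(s)
  x = 4: RHS = 0, y in [0]  -> 1 point(s)
  x = 5: RHS = 3, y in [4, 9]  -> 2 point(s)
  x = 6: RHS = 10, y in [6, 7]  -> 2 point(s)
  x = 7: RHS = 1, y in [1, 12]  -> 2 point(s)
  x = 10: RHS = 3, y in [4, 9]  -> 2 point(s)
  x = 11: RHS = 3, y in [4, 9]  -> 2 point(s)
  x = 12: RHS = 4, y in [2, 11]  -> 2 point(s)
Affine points: 15. Add the point at infinity: total = 16.

#E(F_13) = 16


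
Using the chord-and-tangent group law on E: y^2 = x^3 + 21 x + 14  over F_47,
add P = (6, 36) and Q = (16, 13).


P != Q, so use the chord formula.
s = (y2 - y1) / (x2 - x1) = (24) / (10) mod 47 = 40
x3 = s^2 - x1 - x2 mod 47 = 40^2 - 6 - 16 = 27
y3 = s (x1 - x3) - y1 mod 47 = 40 * (6 - 27) - 36 = 17

P + Q = (27, 17)


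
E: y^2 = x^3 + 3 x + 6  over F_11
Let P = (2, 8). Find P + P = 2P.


Doubling: s = (3 x1^2 + a) / (2 y1)
s = (3*2^2 + 3) / (2*8) mod 11 = 3
x3 = s^2 - 2 x1 mod 11 = 3^2 - 2*2 = 5
y3 = s (x1 - x3) - y1 mod 11 = 3 * (2 - 5) - 8 = 5

2P = (5, 5)


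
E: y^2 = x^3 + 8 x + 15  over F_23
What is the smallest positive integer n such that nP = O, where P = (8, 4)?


Compute successive multiples of P until we hit O:
  1P = (8, 4)
  2P = (11, 13)
  3P = (13, 4)
  4P = (2, 19)
  5P = (2, 4)
  6P = (13, 19)
  7P = (11, 10)
  8P = (8, 19)
  ... (continuing to 9P)
  9P = O

ord(P) = 9


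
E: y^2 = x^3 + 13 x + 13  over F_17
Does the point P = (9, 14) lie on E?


Check whether y^2 = x^3 + 13 x + 13 (mod 17) for (x, y) = (9, 14).
LHS: y^2 = 14^2 mod 17 = 9
RHS: x^3 + 13 x + 13 = 9^3 + 13*9 + 13 mod 17 = 9
LHS = RHS

Yes, on the curve


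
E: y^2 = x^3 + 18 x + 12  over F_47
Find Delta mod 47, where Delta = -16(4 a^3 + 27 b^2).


4 a^3 + 27 b^2 = 4*18^3 + 27*12^2 = 23328 + 3888 = 27216
Delta = -16 * (27216) = -435456
Delta mod 47 = 46

Delta = 46 (mod 47)


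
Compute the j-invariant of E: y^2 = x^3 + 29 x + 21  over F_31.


Delta = -16(4 a^3 + 27 b^2) mod 31 = 30
-1728 * (4 a)^3 = -1728 * (4*29)^3 mod 31 = 27
j = 27 * 30^(-1) mod 31 = 4

j = 4 (mod 31)


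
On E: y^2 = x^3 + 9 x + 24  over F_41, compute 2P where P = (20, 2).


Doubling: s = (3 x1^2 + a) / (2 y1)
s = (3*20^2 + 9) / (2*2) mod 41 = 5
x3 = s^2 - 2 x1 mod 41 = 5^2 - 2*20 = 26
y3 = s (x1 - x3) - y1 mod 41 = 5 * (20 - 26) - 2 = 9

2P = (26, 9)


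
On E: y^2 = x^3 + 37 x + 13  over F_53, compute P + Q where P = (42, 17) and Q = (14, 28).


P != Q, so use the chord formula.
s = (y2 - y1) / (x2 - x1) = (11) / (25) mod 53 = 28
x3 = s^2 - x1 - x2 mod 53 = 28^2 - 42 - 14 = 39
y3 = s (x1 - x3) - y1 mod 53 = 28 * (42 - 39) - 17 = 14

P + Q = (39, 14)


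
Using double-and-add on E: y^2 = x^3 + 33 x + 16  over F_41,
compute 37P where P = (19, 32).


k = 37 = 100101_2 (binary, LSB first: 101001)
Double-and-add from P = (19, 32):
  bit 0 = 1: acc = O + (19, 32) = (19, 32)
  bit 1 = 0: acc unchanged = (19, 32)
  bit 2 = 1: acc = (19, 32) + (18, 13) = (37, 36)
  bit 3 = 0: acc unchanged = (37, 36)
  bit 4 = 0: acc unchanged = (37, 36)
  bit 5 = 1: acc = (37, 36) + (24, 6) = (37, 5)

37P = (37, 5)


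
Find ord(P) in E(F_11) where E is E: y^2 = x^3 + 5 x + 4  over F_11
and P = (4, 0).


Compute successive multiples of P until we hit O:
  1P = (4, 0)
  2P = O

ord(P) = 2


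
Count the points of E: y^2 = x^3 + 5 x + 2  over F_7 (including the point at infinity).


For each x in F_7, count y with y^2 = x^3 + 5 x + 2 mod 7:
  x = 0: RHS = 2, y in [3, 4]  -> 2 point(s)
  x = 1: RHS = 1, y in [1, 6]  -> 2 point(s)
  x = 3: RHS = 2, y in [3, 4]  -> 2 point(s)
  x = 4: RHS = 2, y in [3, 4]  -> 2 point(s)
Affine points: 8. Add the point at infinity: total = 9.

#E(F_7) = 9


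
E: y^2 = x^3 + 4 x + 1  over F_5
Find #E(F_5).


For each x in F_5, count y with y^2 = x^3 + 4 x + 1 mod 5:
  x = 0: RHS = 1, y in [1, 4]  -> 2 point(s)
  x = 1: RHS = 1, y in [1, 4]  -> 2 point(s)
  x = 3: RHS = 0, y in [0]  -> 1 point(s)
  x = 4: RHS = 1, y in [1, 4]  -> 2 point(s)
Affine points: 7. Add the point at infinity: total = 8.

#E(F_5) = 8


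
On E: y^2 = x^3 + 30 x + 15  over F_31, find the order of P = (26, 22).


Compute successive multiples of P until we hit O:
  1P = (26, 22)
  2P = (7, 17)
  3P = (7, 14)
  4P = (26, 9)
  5P = O

ord(P) = 5


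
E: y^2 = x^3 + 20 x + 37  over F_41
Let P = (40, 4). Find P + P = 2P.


Doubling: s = (3 x1^2 + a) / (2 y1)
s = (3*40^2 + 20) / (2*4) mod 41 = 8
x3 = s^2 - 2 x1 mod 41 = 8^2 - 2*40 = 25
y3 = s (x1 - x3) - y1 mod 41 = 8 * (40 - 25) - 4 = 34

2P = (25, 34)


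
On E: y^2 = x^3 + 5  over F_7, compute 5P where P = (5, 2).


k = 5 = 101_2 (binary, LSB first: 101)
Double-and-add from P = (5, 2):
  bit 0 = 1: acc = O + (5, 2) = (5, 2)
  bit 1 = 0: acc unchanged = (5, 2)
  bit 2 = 1: acc = (5, 2) + (3, 2) = (6, 5)

5P = (6, 5)


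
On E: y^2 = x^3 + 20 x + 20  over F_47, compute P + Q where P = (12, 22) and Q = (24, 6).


P != Q, so use the chord formula.
s = (y2 - y1) / (x2 - x1) = (31) / (12) mod 47 = 30
x3 = s^2 - x1 - x2 mod 47 = 30^2 - 12 - 24 = 18
y3 = s (x1 - x3) - y1 mod 47 = 30 * (12 - 18) - 22 = 33

P + Q = (18, 33)


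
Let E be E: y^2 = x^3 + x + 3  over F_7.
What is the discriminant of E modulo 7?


4 a^3 + 27 b^2 = 4*1^3 + 27*3^2 = 4 + 243 = 247
Delta = -16 * (247) = -3952
Delta mod 7 = 3

Delta = 3 (mod 7)


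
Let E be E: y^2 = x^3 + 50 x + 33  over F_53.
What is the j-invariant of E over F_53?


Delta = -16(4 a^3 + 27 b^2) mod 53 = 12
-1728 * (4 a)^3 = -1728 * (4*50)^3 mod 53 = 17
j = 17 * 12^(-1) mod 53 = 50

j = 50 (mod 53)


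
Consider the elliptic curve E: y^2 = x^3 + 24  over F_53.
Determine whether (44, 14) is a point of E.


Check whether y^2 = x^3 + 0 x + 24 (mod 53) for (x, y) = (44, 14).
LHS: y^2 = 14^2 mod 53 = 37
RHS: x^3 + 0 x + 24 = 44^3 + 0*44 + 24 mod 53 = 37
LHS = RHS

Yes, on the curve


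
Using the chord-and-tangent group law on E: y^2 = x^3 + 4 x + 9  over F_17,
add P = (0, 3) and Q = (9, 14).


P != Q, so use the chord formula.
s = (y2 - y1) / (x2 - x1) = (11) / (9) mod 17 = 5
x3 = s^2 - x1 - x2 mod 17 = 5^2 - 0 - 9 = 16
y3 = s (x1 - x3) - y1 mod 17 = 5 * (0 - 16) - 3 = 2

P + Q = (16, 2)


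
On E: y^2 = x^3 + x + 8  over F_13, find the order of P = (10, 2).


Compute successive multiples of P until we hit O:
  1P = (10, 2)
  2P = (3, 8)
  3P = (1, 7)
  4P = (6, 3)
  5P = (6, 10)
  6P = (1, 6)
  7P = (3, 5)
  8P = (10, 11)
  ... (continuing to 9P)
  9P = O

ord(P) = 9


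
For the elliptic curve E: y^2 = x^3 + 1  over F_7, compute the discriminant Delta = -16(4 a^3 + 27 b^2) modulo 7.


4 a^3 + 27 b^2 = 4*0^3 + 27*1^2 = 0 + 27 = 27
Delta = -16 * (27) = -432
Delta mod 7 = 2

Delta = 2 (mod 7)


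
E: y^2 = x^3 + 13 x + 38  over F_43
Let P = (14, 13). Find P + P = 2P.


Doubling: s = (3 x1^2 + a) / (2 y1)
s = (3*14^2 + 13) / (2*13) mod 43 = 38
x3 = s^2 - 2 x1 mod 43 = 38^2 - 2*14 = 40
y3 = s (x1 - x3) - y1 mod 43 = 38 * (14 - 40) - 13 = 31

2P = (40, 31)


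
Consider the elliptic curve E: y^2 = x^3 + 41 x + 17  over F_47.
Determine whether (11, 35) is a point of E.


Check whether y^2 = x^3 + 41 x + 17 (mod 47) for (x, y) = (11, 35).
LHS: y^2 = 35^2 mod 47 = 3
RHS: x^3 + 41 x + 17 = 11^3 + 41*11 + 17 mod 47 = 13
LHS != RHS

No, not on the curve


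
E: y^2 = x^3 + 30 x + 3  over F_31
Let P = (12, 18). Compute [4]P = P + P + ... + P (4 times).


k = 4 = 100_2 (binary, LSB first: 001)
Double-and-add from P = (12, 18):
  bit 0 = 0: acc unchanged = O
  bit 1 = 0: acc unchanged = O
  bit 2 = 1: acc = O + (9, 14) = (9, 14)

4P = (9, 14)


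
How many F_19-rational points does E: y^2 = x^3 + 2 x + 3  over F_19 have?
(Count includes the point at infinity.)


For each x in F_19, count y with y^2 = x^3 + 2 x + 3 mod 19:
  x = 1: RHS = 6, y in [5, 14]  -> 2 point(s)
  x = 3: RHS = 17, y in [6, 13]  -> 2 point(s)
  x = 5: RHS = 5, y in [9, 10]  -> 2 point(s)
  x = 9: RHS = 9, y in [3, 16]  -> 2 point(s)
  x = 10: RHS = 16, y in [4, 15]  -> 2 point(s)
  x = 11: RHS = 7, y in [8, 11]  -> 2 point(s)
  x = 12: RHS = 7, y in [8, 11]  -> 2 point(s)
  x = 14: RHS = 1, y in [1, 18]  -> 2 point(s)
  x = 15: RHS = 7, y in [8, 11]  -> 2 point(s)
  x = 18: RHS = 0, y in [0]  -> 1 point(s)
Affine points: 19. Add the point at infinity: total = 20.

#E(F_19) = 20


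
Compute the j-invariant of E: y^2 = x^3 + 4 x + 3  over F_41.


Delta = -16(4 a^3 + 27 b^2) mod 41 = 11
-1728 * (4 a)^3 = -1728 * (4*4)^3 mod 41 = 24
j = 24 * 11^(-1) mod 41 = 32

j = 32 (mod 41)


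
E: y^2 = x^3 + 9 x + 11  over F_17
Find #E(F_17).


For each x in F_17, count y with y^2 = x^3 + 9 x + 11 mod 17:
  x = 1: RHS = 4, y in [2, 15]  -> 2 point(s)
  x = 4: RHS = 9, y in [3, 14]  -> 2 point(s)
  x = 6: RHS = 9, y in [3, 14]  -> 2 point(s)
  x = 7: RHS = 9, y in [3, 14]  -> 2 point(s)
  x = 8: RHS = 0, y in [0]  -> 1 point(s)
  x = 10: RHS = 13, y in [8, 9]  -> 2 point(s)
  x = 11: RHS = 13, y in [8, 9]  -> 2 point(s)
  x = 13: RHS = 13, y in [8, 9]  -> 2 point(s)
  x = 14: RHS = 8, y in [5, 12]  -> 2 point(s)
  x = 15: RHS = 2, y in [6, 11]  -> 2 point(s)
  x = 16: RHS = 1, y in [1, 16]  -> 2 point(s)
Affine points: 21. Add the point at infinity: total = 22.

#E(F_17) = 22
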